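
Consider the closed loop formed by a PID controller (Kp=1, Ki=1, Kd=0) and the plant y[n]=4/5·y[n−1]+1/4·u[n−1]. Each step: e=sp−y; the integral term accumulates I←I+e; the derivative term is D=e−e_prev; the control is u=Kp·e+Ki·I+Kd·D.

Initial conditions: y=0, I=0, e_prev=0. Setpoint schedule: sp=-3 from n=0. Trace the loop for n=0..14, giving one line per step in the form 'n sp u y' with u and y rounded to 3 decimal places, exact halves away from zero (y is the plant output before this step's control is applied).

(exact arithmetic carried between steps; '≈' marks a value shown rounded to 6 d.p. or computed from one; I and e_prev carry over from the previous line; the table rounds u and y to 3 d.p., halves away from zero)
n=0: y=0, sp=-3, e=sp−y=-3; I=-3, D=e−e_prev=-3; u=1·(-3)+1·(-3)+0·(-3)=-6; next y=4/5·0+1/4·(-6)=-1.5
n=1: y=-1.5, sp=-3, e=sp−y=-1.5; I=-4.5, D=e−e_prev=1.5; u=1·(-1.5)+1·(-4.5)+0·1.5=-6; next y=4/5·(-1.5)+1/4·(-6)=-2.7
n=2: y=-2.7, sp=-3, e=sp−y=-0.3; I=-4.8, D=e−e_prev=1.2; u=1·(-0.3)+1·(-4.8)+0·1.2=-5.1; next y=4/5·(-2.7)+1/4·(-5.1)=-3.435
n=3: y=-3.435, sp=-3, e=sp−y=0.435; I=-4.365, D=e−e_prev=0.735; u=1·0.435+1·(-4.365)+0·0.735=-3.93; next y=4/5·(-3.435)+1/4·(-3.93)=-3.7305
n=4: y=-3.7305, sp=-3, e=sp−y=0.7305; I=-3.6345, D=e−e_prev=0.2955; u=1·0.7305+1·(-3.6345)+0·0.2955=-2.904; next y=4/5·(-3.7305)+1/4·(-2.904)=-3.7104
n=5: y=-3.7104, sp=-3, e=sp−y=0.7104; I=-2.9241, D=e−e_prev=-0.0201; u=1·0.7104+1·(-2.9241)+0·(-0.0201)=-2.2137; next y=4/5·(-3.7104)+1/4·(-2.2137)=-3.521745
n=6: y=-3.521745, sp=-3, e=sp−y=0.521745; I=-2.402355, D=e−e_prev=-0.188655; u=1·0.521745+1·(-2.402355)+0·(-0.188655)=-1.88061; next y=4/5·(-3.521745)+1/4·(-1.88061)≈-3.287549
n=7: y≈-3.287549, sp=-3, e=sp−y≈0.287549; I≈-2.114807, D=e−e_prev≈-0.234197; u=1·0.287549+1·(-2.114807)+0·(-0.234197)≈-1.827258; next y=4/5·(-3.287549)+1/4·(-1.827258)≈-3.086853
n=8: y≈-3.086853, sp=-3, e=sp−y≈0.086853; I≈-2.027953, D=e−e_prev≈-0.200695; u=1·0.086853+1·(-2.027953)+0·(-0.200695)≈-1.941100; next y=4/5·(-3.086853)+1/4·(-1.941100)≈-2.954758
n=9: y≈-2.954758, sp=-3, e=sp−y≈-0.045242; I≈-2.073196, D=e−e_prev≈-0.132096; u=1·(-0.045242)+1·(-2.073196)+0·(-0.132096)≈-2.118438; next y=4/5·(-2.954758)+1/4·(-2.118438)≈-2.893416
n=10: y≈-2.893416, sp=-3, e=sp−y≈-0.106584; I≈-2.179780, D=e−e_prev≈-0.061342; u=1·(-0.106584)+1·(-2.179780)+0·(-0.061342)≈-2.286364; next y=4/5·(-2.893416)+1/4·(-2.286364)≈-2.886324
n=11: y≈-2.886324, sp=-3, e=sp−y≈-0.113676; I≈-2.293456, D=e−e_prev≈-0.007092; u=1·(-0.113676)+1·(-2.293456)+0·(-0.007092)≈-2.407133; next y=4/5·(-2.886324)+1/4·(-2.407133)≈-2.910842
n=12: y≈-2.910842, sp=-3, e=sp−y≈-0.089158; I≈-2.382614, D=e−e_prev≈0.024519; u=1·(-0.089158)+1·(-2.382614)+0·0.024519≈-2.471772; next y=4/5·(-2.910842)+1/4·(-2.471772)≈-2.946617
n=13: y≈-2.946617, sp=-3, e=sp−y≈-0.053383; I≈-2.435998, D=e−e_prev≈0.035775; u=1·(-0.053383)+1·(-2.435998)+0·0.035775≈-2.489381; next y=4/5·(-2.946617)+1/4·(-2.489381)≈-2.979639
n=14: y≈-2.979639, sp=-3, e=sp−y≈-0.020361; I≈-2.456359, D=e−e_prev≈0.033022; u=1·(-0.020361)+1·(-2.456359)+0·0.033022≈-2.476720; next y=4/5·(-2.979639)+1/4·(-2.476720)≈-3.002891

0 -3 -6.000 0.000
1 -3 -6.000 -1.500
2 -3 -5.100 -2.700
3 -3 -3.930 -3.435
4 -3 -2.904 -3.731
5 -3 -2.214 -3.710
6 -3 -1.881 -3.522
7 -3 -1.827 -3.288
8 -3 -1.941 -3.087
9 -3 -2.118 -2.955
10 -3 -2.286 -2.893
11 -3 -2.407 -2.886
12 -3 -2.472 -2.911
13 -3 -2.489 -2.947
14 -3 -2.477 -2.980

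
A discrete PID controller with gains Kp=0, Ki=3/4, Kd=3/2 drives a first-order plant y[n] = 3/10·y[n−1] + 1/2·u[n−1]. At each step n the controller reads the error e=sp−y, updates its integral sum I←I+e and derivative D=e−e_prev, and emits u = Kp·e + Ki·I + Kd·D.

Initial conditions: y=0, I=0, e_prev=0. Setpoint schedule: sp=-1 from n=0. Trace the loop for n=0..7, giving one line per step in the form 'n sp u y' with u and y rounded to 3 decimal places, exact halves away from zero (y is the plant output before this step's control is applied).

0 -1 -2.250 0.000
1 -1 1.031 -1.125
2 -1 -3.495 0.178
3 -1 1.788 -1.694
4 -1 -5.179 0.386
5 -1 3.336 -2.474
6 -1 -7.497 0.926
7 -1 6.050 -3.471

(exact arithmetic carried between steps; '≈' marks a value shown rounded to 6 d.p. or computed from one; I and e_prev carry over from the previous line; the table rounds u and y to 3 d.p., halves away from zero)
n=0: y=0, sp=-1, e=sp−y=-1; I=-1, D=e−e_prev=-1; u=0·(-1)+3/4·(-1)+3/2·(-1)=-2.25; next y=3/10·0+1/2·(-2.25)=-1.125
n=1: y=-1.125, sp=-1, e=sp−y=0.125; I=-0.875, D=e−e_prev=1.125; u=0·0.125+3/4·(-0.875)+3/2·1.125=1.03125; next y=3/10·(-1.125)+1/2·1.03125=0.178125
n=2: y=0.178125, sp=-1, e=sp−y=-1.178125; I=-2.053125, D=e−e_prev=-1.303125; u=0·(-1.178125)+3/4·(-2.053125)+3/2·(-1.303125)≈-3.494531; next y=3/10·0.178125+1/2·(-3.494531)≈-1.693828
n=3: y≈-1.693828, sp=-1, e=sp−y≈0.693828; I≈-1.359297, D=e−e_prev≈1.871953; u=0·0.693828+3/4·(-1.359297)+3/2·1.871953≈1.788457; next y=3/10·(-1.693828)+1/2·1.788457≈0.386080
n=4: y≈0.386080, sp=-1, e=sp−y≈-1.386080; I≈-2.745377, D=e−e_prev≈-2.079908; u=0·(-1.386080)+3/4·(-2.745377)+3/2·(-2.079908)≈-5.178895; next y=3/10·0.386080+1/2·(-5.178895)≈-2.473623
n=5: y≈-2.473623, sp=-1, e=sp−y≈1.473623; I≈-1.271753, D=e−e_prev≈2.859704; u=0·1.473623+3/4·(-1.271753)+3/2·2.859704≈3.335740; next y=3/10·(-2.473623)+1/2·3.335740≈0.925783
n=6: y≈0.925783, sp=-1, e=sp−y≈-1.925783; I≈-3.197537, D=e−e_prev≈-3.399407; u=0·(-1.925783)+3/4·(-3.197537)+3/2·(-3.399407)≈-7.497262; next y=3/10·0.925783+1/2·(-7.497262)≈-3.470896
n=7: y≈-3.470896, sp=-1, e=sp−y≈2.470896; I≈-0.726640, D=e−e_prev≈4.396679; u=0·2.470896+3/4·(-0.726640)+3/2·4.396679≈6.050039; next y=3/10·(-3.470896)+1/2·6.050039≈1.983750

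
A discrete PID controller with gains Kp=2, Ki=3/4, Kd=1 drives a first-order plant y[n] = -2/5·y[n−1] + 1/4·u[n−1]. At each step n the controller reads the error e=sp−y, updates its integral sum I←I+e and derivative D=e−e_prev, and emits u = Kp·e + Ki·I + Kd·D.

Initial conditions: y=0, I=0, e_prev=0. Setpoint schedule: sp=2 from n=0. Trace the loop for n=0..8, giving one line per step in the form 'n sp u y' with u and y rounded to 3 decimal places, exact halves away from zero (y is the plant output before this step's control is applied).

0 2 7.500 0.000
1 2 -0.031 1.875
2 2 11.811 -0.758
3 2 -3.805 3.256
4 2 19.927 -2.254
5 2 -12.905 5.883
6 2 35.304 -5.579
7 2 -32.863 11.058
8 2 65.843 -12.639

(exact arithmetic carried between steps; '≈' marks a value shown rounded to 6 d.p. or computed from one; I and e_prev carry over from the previous line; the table rounds u and y to 3 d.p., halves away from zero)
n=0: y=0, sp=2, e=sp−y=2; I=2, D=e−e_prev=2; u=2·2+3/4·2+1·2=7.5; next y=-2/5·0+1/4·7.5=1.875
n=1: y=1.875, sp=2, e=sp−y=0.125; I=2.125, D=e−e_prev=-1.875; u=2·0.125+3/4·2.125+1·(-1.875)=-0.03125; next y=-2/5·1.875+1/4·(-0.03125)≈-0.757813
n=2: y≈-0.757813, sp=2, e=sp−y≈2.757813; I≈4.882813, D=e−e_prev≈2.632813; u=2·2.757813+3/4·4.882813+1·2.632813≈11.810547; next y=-2/5·(-0.757813)+1/4·11.810547≈3.255762
n=3: y≈3.255762, sp=2, e=sp−y≈-1.255762; I≈3.627051, D=e−e_prev≈-4.013574; u=2·(-1.255762)+3/4·3.627051+1·(-4.013574)≈-3.804810; next y=-2/5·3.255762+1/4·(-3.804810)≈-2.253507
n=4: y≈-2.253507, sp=2, e=sp−y≈4.253507; I≈7.880558, D=e−e_prev≈5.509269; u=2·4.253507+3/4·7.880558+1·5.509269≈19.926701; next y=-2/5·(-2.253507)+1/4·19.926701≈5.883078
n=5: y≈5.883078, sp=2, e=sp−y≈-3.883078; I≈3.997480, D=e−e_prev≈-8.136585; u=2·(-3.883078)+3/4·3.997480+1·(-8.136585)≈-12.904632; next y=-2/5·5.883078+1/4·(-12.904632)≈-5.579389
n=6: y≈-5.579389, sp=2, e=sp−y≈7.579389; I≈11.576869, D=e−e_prev≈11.462467; u=2·7.579389+3/4·11.576869+1·11.462467≈35.303898; next y=-2/5·(-5.579389)+1/4·35.303898≈11.057730
n=7: y≈11.057730, sp=2, e=sp−y≈-9.057730; I≈2.519139, D=e−e_prev≈-16.637119; u=2·(-9.057730)+3/4·2.519139+1·(-16.637119)≈-32.863225; next y=-2/5·11.057730+1/4·(-32.863225)≈-12.638898
n=8: y≈-12.638898, sp=2, e=sp−y≈14.638898; I≈17.158037, D=e−e_prev≈23.696628; u=2·14.638898+3/4·17.158037+1·23.696628≈65.842953; next y=-2/5·(-12.638898)+1/4·65.842953≈21.516298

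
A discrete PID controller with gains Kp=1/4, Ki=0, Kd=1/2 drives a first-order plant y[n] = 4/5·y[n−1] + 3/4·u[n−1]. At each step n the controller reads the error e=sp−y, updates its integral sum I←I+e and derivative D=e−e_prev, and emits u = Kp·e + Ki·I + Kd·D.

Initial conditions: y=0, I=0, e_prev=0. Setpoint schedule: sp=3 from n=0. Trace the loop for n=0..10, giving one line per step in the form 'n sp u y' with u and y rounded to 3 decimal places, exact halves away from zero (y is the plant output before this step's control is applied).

(exact arithmetic carried between steps; '≈' marks a value shown rounded to 6 d.p. or computed from one; I and e_prev carry over from the previous line; the table rounds u and y to 3 d.p., halves away from zero)
n=0: y=0, sp=3, e=sp−y=3; I=3, D=e−e_prev=3; u=1/4·3+0·3+1/2·3=2.25; next y=4/5·0+3/4·2.25=1.6875
n=1: y=1.6875, sp=3, e=sp−y=1.3125; I=4.3125, D=e−e_prev=-1.6875; u=1/4·1.3125+0·4.3125+1/2·(-1.6875)=-0.515625; next y=4/5·1.6875+3/4·(-0.515625)≈0.963281
n=2: y≈0.963281, sp=3, e=sp−y≈2.036719; I≈6.349219, D=e−e_prev≈0.724219; u=1/4·2.036719+0·6.349219+1/2·0.724219≈0.871289; next y=4/5·0.963281+3/4·0.871289≈1.424092
n=3: y≈1.424092, sp=3, e=sp−y≈1.575908; I≈7.925127, D=e−e_prev≈-0.460811; u=1/4·1.575908+0·7.925127+1/2·(-0.460811)≈0.163572; next y=4/5·1.424092+3/4·0.163572≈1.261952
n=4: y≈1.261952, sp=3, e=sp−y≈1.738048; I≈9.663175, D=e−e_prev≈0.162140; u=1/4·1.738048+0·9.663175+1/2·0.162140≈0.515582; next y=4/5·1.261952+3/4·0.515582≈1.396248
n=5: y≈1.396248, sp=3, e=sp−y≈1.603752; I≈11.266927, D=e−e_prev≈-0.134296; u=1/4·1.603752+0·11.266927+1/2·(-0.134296)≈0.333790; next y=4/5·1.396248+3/4·0.333790≈1.367341
n=6: y≈1.367341, sp=3, e=sp−y≈1.632659; I≈12.899586, D=e−e_prev≈0.028907; u=1/4·1.632659+0·12.899586+1/2·0.028907≈0.422618; next y=4/5·1.367341+3/4·0.422618≈1.410837
n=7: y≈1.410837, sp=3, e=sp−y≈1.589163; I≈14.488749, D=e−e_prev≈-0.043496; u=1/4·1.589163+0·14.488749+1/2·(-0.043496)≈0.375543; next y=4/5·1.410837+3/4·0.375543≈1.410327
n=8: y≈1.410327, sp=3, e=sp−y≈1.589673; I≈16.078422, D=e−e_prev≈0.000510; u=1/4·1.589673+0·16.078422+1/2·0.000510≈0.397673; next y=4/5·1.410327+3/4·0.397673≈1.426516
n=9: y≈1.426516, sp=3, e=sp−y≈1.573484; I≈17.651906, D=e−e_prev≈-0.016190; u=1/4·1.573484+0·17.651906+1/2·(-0.016190)≈0.385276; next y=4/5·1.426516+3/4·0.385276≈1.430170
n=10: y≈1.430170, sp=3, e=sp−y≈1.569830; I≈19.221736, D=e−e_prev≈-0.003654; u=1/4·1.569830+0·19.221736+1/2·(-0.003654)≈0.390631; next y=4/5·1.430170+3/4·0.390631≈1.437109

0 3 2.250 0.000
1 3 -0.516 1.688
2 3 0.871 0.963
3 3 0.164 1.424
4 3 0.516 1.262
5 3 0.334 1.396
6 3 0.423 1.367
7 3 0.376 1.411
8 3 0.398 1.410
9 3 0.385 1.427
10 3 0.391 1.430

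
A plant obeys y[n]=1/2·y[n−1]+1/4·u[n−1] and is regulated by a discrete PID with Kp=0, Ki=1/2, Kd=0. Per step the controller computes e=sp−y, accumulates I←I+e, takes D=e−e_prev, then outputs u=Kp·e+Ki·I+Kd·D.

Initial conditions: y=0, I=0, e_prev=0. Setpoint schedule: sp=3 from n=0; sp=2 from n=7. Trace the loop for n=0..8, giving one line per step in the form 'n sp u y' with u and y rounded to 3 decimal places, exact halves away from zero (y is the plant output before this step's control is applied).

(exact arithmetic carried between steps; '≈' marks a value shown rounded to 6 d.p. or computed from one; I and e_prev carry over from the previous line; the table rounds u and y to 3 d.p., halves away from zero)
n=0: y=0, sp=3, e=sp−y=3; I=3, D=e−e_prev=3; u=0·3+1/2·3+0·3=1.5; next y=1/2·0+1/4·1.5=0.375
n=1: y=0.375, sp=3, e=sp−y=2.625; I=5.625, D=e−e_prev=-0.375; u=0·2.625+1/2·5.625+0·(-0.375)=2.8125; next y=1/2·0.375+1/4·2.8125=0.890625
n=2: y=0.890625, sp=3, e=sp−y=2.109375; I=7.734375, D=e−e_prev=-0.515625; u=0·2.109375+1/2·7.734375+0·(-0.515625)≈3.867188; next y=1/2·0.890625+1/4·3.867188≈1.412109
n=3: y≈1.412109, sp=3, e=sp−y≈1.587891; I≈9.322266, D=e−e_prev≈-0.521484; u=0·1.587891+1/2·9.322266+0·(-0.521484)≈4.661133; next y=1/2·1.412109+1/4·4.661133≈1.871338
n=4: y≈1.871338, sp=3, e=sp−y≈1.128662; I≈10.450928, D=e−e_prev≈-0.459229; u=0·1.128662+1/2·10.450928+0·(-0.459229)≈5.225464; next y=1/2·1.871338+1/4·5.225464≈2.242035
n=5: y≈2.242035, sp=3, e=sp−y≈0.757965; I≈11.208893, D=e−e_prev≈-0.370697; u=0·0.757965+1/2·11.208893+0·(-0.370697)≈5.604446; next y=1/2·2.242035+1/4·5.604446≈2.522129
n=6: y≈2.522129, sp=3, e=sp−y≈0.477871; I≈11.686764, D=e−e_prev≈-0.280094; u=0·0.477871+1/2·11.686764+0·(-0.280094)≈5.843382; next y=1/2·2.522129+1/4·5.843382≈2.721910
n=7: y≈2.721910, sp=2, e=sp−y≈-0.721910; I≈10.964854, D=e−e_prev≈-1.199781; u=0·(-0.721910)+1/2·10.964854+0·(-1.199781)≈5.482427; next y=1/2·2.721910+1/4·5.482427≈2.731562
n=8: y≈2.731562, sp=2, e=sp−y≈-0.731562; I≈10.233292, D=e−e_prev≈-0.009652; u=0·(-0.731562)+1/2·10.233292+0·(-0.009652)≈5.116646; next y=1/2·2.731562+1/4·5.116646≈2.644942

0 3 1.500 0.000
1 3 2.813 0.375
2 3 3.867 0.891
3 3 4.661 1.412
4 3 5.225 1.871
5 3 5.604 2.242
6 3 5.843 2.522
7 2 5.482 2.722
8 2 5.117 2.732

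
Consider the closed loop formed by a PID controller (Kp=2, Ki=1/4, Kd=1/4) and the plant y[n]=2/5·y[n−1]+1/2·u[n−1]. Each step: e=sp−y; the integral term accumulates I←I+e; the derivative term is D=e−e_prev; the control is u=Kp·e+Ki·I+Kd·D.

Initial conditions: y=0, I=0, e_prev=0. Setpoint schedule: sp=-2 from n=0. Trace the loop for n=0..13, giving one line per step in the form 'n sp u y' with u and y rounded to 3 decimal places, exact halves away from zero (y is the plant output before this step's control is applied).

0 -2 -5.000 0.000
1 -2 1.250 -2.500
2 -2 -4.563 -0.375
3 -2 0.703 -2.431
4 -2 -4.229 -0.621
5 -2 0.234 -2.363
6 -2 -3.947 -0.828
7 -2 -0.165 -2.305
8 -2 -3.709 -1.004
9 -2 -0.503 -2.256
10 -2 -3.508 -1.154
11 -2 -0.790 -2.216
12 -2 -3.337 -1.281
13 -2 -1.034 -2.181

(exact arithmetic carried between steps; '≈' marks a value shown rounded to 6 d.p. or computed from one; I and e_prev carry over from the previous line; the table rounds u and y to 3 d.p., halves away from zero)
n=0: y=0, sp=-2, e=sp−y=-2; I=-2, D=e−e_prev=-2; u=2·(-2)+1/4·(-2)+1/4·(-2)=-5; next y=2/5·0+1/2·(-5)=-2.5
n=1: y=-2.5, sp=-2, e=sp−y=0.5; I=-1.5, D=e−e_prev=2.5; u=2·0.5+1/4·(-1.5)+1/4·2.5=1.25; next y=2/5·(-2.5)+1/2·1.25=-0.375
n=2: y=-0.375, sp=-2, e=sp−y=-1.625; I=-3.125, D=e−e_prev=-2.125; u=2·(-1.625)+1/4·(-3.125)+1/4·(-2.125)=-4.5625; next y=2/5·(-0.375)+1/2·(-4.5625)=-2.43125
n=3: y=-2.43125, sp=-2, e=sp−y=0.43125; I=-2.69375, D=e−e_prev=2.05625; u=2·0.43125+1/4·(-2.69375)+1/4·2.05625=0.703125; next y=2/5·(-2.43125)+1/2·0.703125≈-0.620938
n=4: y≈-0.620938, sp=-2, e=sp−y≈-1.379063; I≈-4.072813, D=e−e_prev≈-1.810313; u=2·(-1.379063)+1/4·(-4.072813)+1/4·(-1.810313)≈-4.228906; next y=2/5·(-0.620938)+1/2·(-4.228906)≈-2.362828
n=5: y≈-2.362828, sp=-2, e=sp−y≈0.362828; I≈-3.709984, D=e−e_prev≈1.741891; u=2·0.362828+1/4·(-3.709984)+1/4·1.741891≈0.233633; next y=2/5·(-2.362828)+1/2·0.233633≈-0.828315
n=6: y≈-0.828315, sp=-2, e=sp−y≈-1.171685; I≈-4.881670, D=e−e_prev≈-1.534513; u=2·(-1.171685)+1/4·(-4.881670)+1/4·(-1.534513)≈-3.947416; next y=2/5·(-0.828315)+1/2·(-3.947416)≈-2.305034
n=7: y≈-2.305034, sp=-2, e=sp−y≈0.305034; I≈-4.576636, D=e−e_prev≈1.476719; u=2·0.305034+1/4·(-4.576636)+1/4·1.476719≈-0.164911; next y=2/5·(-2.305034)+1/2·(-0.164911)≈-1.004469
n=8: y≈-1.004469, sp=-2, e=sp−y≈-0.995531; I≈-5.572166, D=e−e_prev≈-1.300565; u=2·(-0.995531)+1/4·(-5.572166)+1/4·(-1.300565)≈-3.709244; next y=2/5·(-1.004469)+1/2·(-3.709244)≈-2.256410
n=9: y≈-2.256410, sp=-2, e=sp−y≈0.256410; I≈-5.315757, D=e−e_prev≈1.251941; u=2·0.256410+1/4·(-5.315757)+1/4·1.251941≈-0.503134; next y=2/5·(-2.256410)+1/2·(-0.503134)≈-1.154131
n=10: y≈-1.154131, sp=-2, e=sp−y≈-0.845869; I≈-6.161625, D=e−e_prev≈-1.102279; u=2·(-0.845869)+1/4·(-6.161625)+1/4·(-1.102279)≈-3.507714; next y=2/5·(-1.154131)+1/2·(-3.507714)≈-2.215509
n=11: y≈-2.215509, sp=-2, e=sp−y≈0.215509; I≈-5.946116, D=e−e_prev≈1.061378; u=2·0.215509+1/4·(-5.946116)+1/4·1.061378≈-0.790166; next y=2/5·(-2.215509)+1/2·(-0.790166)≈-1.281287
n=12: y≈-1.281287, sp=-2, e=sp−y≈-0.718713; I≈-6.664829, D=e−e_prev≈-0.934223; u=2·(-0.718713)+1/4·(-6.664829)+1/4·(-0.934223)≈-3.337190; next y=2/5·(-1.281287)+1/2·(-3.337190)≈-2.181110
n=13: y≈-2.181110, sp=-2, e=sp−y≈0.181110; I≈-6.483720, D=e−e_prev≈0.899823; u=2·0.181110+1/4·(-6.483720)+1/4·0.899823≈-1.033755; next y=2/5·(-2.181110)+1/2·(-1.033755)≈-1.389321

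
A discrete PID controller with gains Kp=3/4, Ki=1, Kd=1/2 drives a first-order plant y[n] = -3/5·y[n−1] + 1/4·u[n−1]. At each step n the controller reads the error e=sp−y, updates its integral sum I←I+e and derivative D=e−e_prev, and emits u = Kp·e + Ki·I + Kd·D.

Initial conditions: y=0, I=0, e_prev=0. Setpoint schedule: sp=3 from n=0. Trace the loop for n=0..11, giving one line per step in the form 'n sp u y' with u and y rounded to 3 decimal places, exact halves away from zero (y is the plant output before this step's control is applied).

(exact arithmetic carried between steps; '≈' marks a value shown rounded to 6 d.p. or computed from one; I and e_prev carry over from the previous line; the table rounds u and y to 3 d.p., halves away from zero)
n=0: y=0, sp=3, e=sp−y=3; I=3, D=e−e_prev=3; u=3/4·3+1·3+1/2·3=6.75; next y=-3/5·0+1/4·6.75=1.6875
n=1: y=1.6875, sp=3, e=sp−y=1.3125; I=4.3125, D=e−e_prev=-1.6875; u=3/4·1.3125+1·4.3125+1/2·(-1.6875)=4.453125; next y=-3/5·1.6875+1/4·4.453125≈0.100781
n=2: y≈0.100781, sp=3, e=sp−y≈2.899219; I≈7.211719, D=e−e_prev≈1.586719; u=3/4·2.899219+1·7.211719+1/2·1.586719≈10.179492; next y=-3/5·0.100781+1/4·10.179492≈2.484404
n=3: y≈2.484404, sp=3, e=sp−y≈0.515596; I≈7.727314, D=e−e_prev≈-2.383623; u=3/4·0.515596+1·7.727314+1/2·(-2.383623)≈6.922200; next y=-3/5·2.484404+1/4·6.922200≈0.239907
n=4: y≈0.239907, sp=3, e=sp−y≈2.760093; I≈10.487407, D=e−e_prev≈2.244497; u=3/4·2.760093+1·10.487407+1/2·2.244497≈13.679725; next y=-3/5·0.239907+1/4·13.679725≈3.275987
n=5: y≈3.275987, sp=3, e=sp−y≈-0.275987; I≈10.211420, D=e−e_prev≈-3.036080; u=3/4·(-0.275987)+1·10.211420+1/2·(-3.036080)≈8.486390; next y=-3/5·3.275987+1/4·8.486390≈0.156005
n=6: y≈0.156005, sp=3, e=sp−y≈2.843995; I≈13.055415, D=e−e_prev≈3.119981; u=3/4·2.843995+1·13.055415+1/2·3.119981≈16.748401; next y=-3/5·0.156005+1/4·16.748401≈4.093497
n=7: y≈4.093497, sp=3, e=sp−y≈-1.093497; I≈11.961918, D=e−e_prev≈-3.937492; u=3/4·(-1.093497)+1·11.961918+1/2·(-3.937492)≈9.173049; next y=-3/5·4.093497+1/4·9.173049≈-0.162836
n=8: y≈-0.162836, sp=3, e=sp−y≈3.162836; I≈15.124754, D=e−e_prev≈4.256333; u=3/4·3.162836+1·15.124754+1/2·4.256333≈19.625047; next y=-3/5·(-0.162836)+1/4·19.625047≈5.003963
n=9: y≈5.003963, sp=3, e=sp−y≈-2.003963; I≈13.120790, D=e−e_prev≈-5.166799; u=3/4·(-2.003963)+1·13.120790+1/2·(-5.166799)≈9.034418; next y=-3/5·5.003963+1/4·9.034418≈-0.743773
n=10: y≈-0.743773, sp=3, e=sp−y≈3.743773; I≈16.864564, D=e−e_prev≈5.747737; u=3/4·3.743773+1·16.864564+1/2·5.747737≈22.546262; next y=-3/5·(-0.743773)+1/4·22.546262≈6.082830
n=11: y≈6.082830, sp=3, e=sp−y≈-3.082830; I≈13.781734, D=e−e_prev≈-6.826603; u=3/4·(-3.082830)+1·13.781734+1/2·(-6.826603)≈8.056310; next y=-3/5·6.082830+1/4·8.056310≈-1.635620

0 3 6.750 0.000
1 3 4.453 1.688
2 3 10.179 0.101
3 3 6.922 2.484
4 3 13.680 0.240
5 3 8.486 3.276
6 3 16.748 0.156
7 3 9.173 4.093
8 3 19.625 -0.163
9 3 9.034 5.004
10 3 22.546 -0.744
11 3 8.056 6.083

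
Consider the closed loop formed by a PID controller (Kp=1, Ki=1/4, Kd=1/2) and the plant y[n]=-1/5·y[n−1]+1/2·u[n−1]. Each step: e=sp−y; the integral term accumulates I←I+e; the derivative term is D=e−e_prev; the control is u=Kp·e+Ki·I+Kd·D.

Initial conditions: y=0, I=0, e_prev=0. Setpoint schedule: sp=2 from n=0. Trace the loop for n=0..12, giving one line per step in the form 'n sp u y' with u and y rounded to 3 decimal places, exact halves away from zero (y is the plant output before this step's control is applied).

0 2 3.500 0.000
1 2 -0.063 1.750
2 2 4.605 -0.381
3 2 -0.695 2.379
4 2 6.193 -0.823
5 2 -1.850 3.261
6 2 8.345 -1.577
7 2 -3.794 4.488
8 2 11.361 -2.795
9 2 -6.891 6.239
10 2 15.698 -4.694
11 2 -11.687 8.788
12 2 22.037 -7.601

(exact arithmetic carried between steps; '≈' marks a value shown rounded to 6 d.p. or computed from one; I and e_prev carry over from the previous line; the table rounds u and y to 3 d.p., halves away from zero)
n=0: y=0, sp=2, e=sp−y=2; I=2, D=e−e_prev=2; u=1·2+1/4·2+1/2·2=3.5; next y=-1/5·0+1/2·3.5=1.75
n=1: y=1.75, sp=2, e=sp−y=0.25; I=2.25, D=e−e_prev=-1.75; u=1·0.25+1/4·2.25+1/2·(-1.75)=-0.0625; next y=-1/5·1.75+1/2·(-0.0625)=-0.38125
n=2: y=-0.38125, sp=2, e=sp−y=2.38125; I=4.63125, D=e−e_prev=2.13125; u=1·2.38125+1/4·4.63125+1/2·2.13125≈4.604688; next y=-1/5·(-0.38125)+1/2·4.604688≈2.378594
n=3: y≈2.378594, sp=2, e=sp−y≈-0.378594; I≈4.252656, D=e−e_prev≈-2.759844; u=1·(-0.378594)+1/4·4.252656+1/2·(-2.759844)≈-0.695352; next y=-1/5·2.378594+1/2·(-0.695352)≈-0.823395
n=4: y≈-0.823395, sp=2, e=sp−y≈2.823395; I≈7.076051, D=e−e_prev≈3.201988; u=1·2.823395+1/4·7.076051+1/2·3.201988≈6.193401; next y=-1/5·(-0.823395)+1/2·6.193401≈3.261380
n=5: y≈3.261380, sp=2, e=sp−y≈-1.261380; I≈5.814671, D=e−e_prev≈-4.084774; u=1·(-1.261380)+1/4·5.814671+1/2·(-4.084774)≈-1.850099; next y=-1/5·3.261380+1/2·(-1.850099)≈-1.577325
n=6: y≈-1.577325, sp=2, e=sp−y≈3.577325; I≈9.391997, D=e−e_prev≈4.838705; u=1·3.577325+1/4·9.391997+1/2·4.838705≈8.344677; next y=-1/5·(-1.577325)+1/2·8.344677≈4.487804
n=7: y≈4.487804, sp=2, e=sp−y≈-2.487804; I≈6.904193, D=e−e_prev≈-6.065129; u=1·(-2.487804)+1/4·6.904193+1/2·(-6.065129)≈-3.794320; next y=-1/5·4.487804+1/2·(-3.794320)≈-2.794721
n=8: y≈-2.794721, sp=2, e=sp−y≈4.794721; I≈11.698914, D=e−e_prev≈7.282524; u=1·4.794721+1/4·11.698914+1/2·7.282524≈11.360711; next y=-1/5·(-2.794721)+1/2·11.360711≈6.239300
n=9: y≈6.239300, sp=2, e=sp−y≈-4.239300; I≈7.459614, D=e−e_prev≈-9.034020; u=1·(-4.239300)+1/4·7.459614+1/2·(-9.034020)≈-6.891406; next y=-1/5·6.239300+1/2·(-6.891406)≈-4.693563
n=10: y≈-4.693563, sp=2, e=sp−y≈6.693563; I≈14.153177, D=e−e_prev≈10.932863; u=1·6.693563+1/4·14.153177+1/2·10.932863≈15.698289; next y=-1/5·(-4.693563)+1/2·15.698289≈8.787857
n=11: y≈8.787857, sp=2, e=sp−y≈-6.787857; I≈7.365320, D=e−e_prev≈-13.481420; u=1·(-6.787857)+1/4·7.365320+1/2·(-13.481420)≈-11.687237; next y=-1/5·8.787857+1/2·(-11.687237)≈-7.601190
n=12: y≈-7.601190, sp=2, e=sp−y≈9.601190; I≈16.966510, D=e−e_prev≈16.389047; u=1·9.601190+1/4·16.966510+1/2·16.389047≈22.037341; next y=-1/5·(-7.601190)+1/2·22.037341≈12.538908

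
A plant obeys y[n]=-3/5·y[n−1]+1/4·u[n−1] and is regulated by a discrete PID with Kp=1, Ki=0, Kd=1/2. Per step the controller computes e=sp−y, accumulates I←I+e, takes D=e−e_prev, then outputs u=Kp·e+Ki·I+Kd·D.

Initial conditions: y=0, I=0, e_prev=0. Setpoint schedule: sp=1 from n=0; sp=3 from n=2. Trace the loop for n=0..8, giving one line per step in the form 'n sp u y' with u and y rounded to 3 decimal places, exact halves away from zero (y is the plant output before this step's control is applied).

0 1 1.500 0.000
1 1 0.438 0.375
2 3 4.361 -0.116
3 3 1.203 1.160
4 3 4.172 -0.395
5 3 0.882 1.280
6 3 4.461 -0.548
7 3 0.560 1.444
8 3 4.811 -0.726

(exact arithmetic carried between steps; '≈' marks a value shown rounded to 6 d.p. or computed from one; I and e_prev carry over from the previous line; the table rounds u and y to 3 d.p., halves away from zero)
n=0: y=0, sp=1, e=sp−y=1; I=1, D=e−e_prev=1; u=1·1+0·1+1/2·1=1.5; next y=-3/5·0+1/4·1.5=0.375
n=1: y=0.375, sp=1, e=sp−y=0.625; I=1.625, D=e−e_prev=-0.375; u=1·0.625+0·1.625+1/2·(-0.375)=0.4375; next y=-3/5·0.375+1/4·0.4375=-0.115625
n=2: y=-0.115625, sp=3, e=sp−y=3.115625; I=4.740625, D=e−e_prev=2.490625; u=1·3.115625+0·4.740625+1/2·2.490625≈4.360938; next y=-3/5·(-0.115625)+1/4·4.360938≈1.159609
n=3: y≈1.159609, sp=3, e=sp−y≈1.840391; I≈6.581016, D=e−e_prev≈-1.275234; u=1·1.840391+0·6.581016+1/2·(-1.275234)≈1.202773; next y=-3/5·1.159609+1/4·1.202773≈-0.395072
n=4: y≈-0.395072, sp=3, e=sp−y≈3.395072; I≈9.976088, D=e−e_prev≈1.554682; u=1·3.395072+0·9.976088+1/2·1.554682≈4.172413; next y=-3/5·(-0.395072)+1/4·4.172413≈1.280147
n=5: y≈1.280147, sp=3, e=sp−y≈1.719853; I≈11.695941, D=e−e_prev≈-1.675219; u=1·1.719853+0·11.695941+1/2·(-1.675219)≈0.882244; next y=-3/5·1.280147+1/4·0.882244≈-0.547527
n=6: y≈-0.547527, sp=3, e=sp−y≈3.547527; I≈15.243468, D=e−e_prev≈1.827674; u=1·3.547527+0·15.243468+1/2·1.827674≈4.461364; next y=-3/5·(-0.547527)+1/4·4.461364≈1.443857
n=7: y≈1.443857, sp=3, e=sp−y≈1.556143; I≈16.799611, D=e−e_prev≈-1.991384; u=1·1.556143+0·16.799611+1/2·(-1.991384)≈0.560451; next y=-3/5·1.443857+1/4·0.560451≈-0.726202
n=8: y≈-0.726202, sp=3, e=sp−y≈3.726202; I≈20.525813, D=e−e_prev≈2.170059; u=1·3.726202+0·20.525813+1/2·2.170059≈4.811231; next y=-3/5·(-0.726202)+1/4·4.811231≈1.638529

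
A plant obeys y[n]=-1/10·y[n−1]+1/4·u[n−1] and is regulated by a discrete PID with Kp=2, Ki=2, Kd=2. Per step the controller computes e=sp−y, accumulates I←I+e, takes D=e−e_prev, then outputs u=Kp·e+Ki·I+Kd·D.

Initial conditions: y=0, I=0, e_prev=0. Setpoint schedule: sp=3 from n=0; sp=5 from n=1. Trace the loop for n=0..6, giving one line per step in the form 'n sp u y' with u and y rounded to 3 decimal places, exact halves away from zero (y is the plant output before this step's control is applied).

(exact arithmetic carried between steps; '≈' marks a value shown rounded to 6 d.p. or computed from one; I and e_prev carry over from the previous line; the table rounds u and y to 3 d.p., halves away from zero)
n=0: y=0, sp=3, e=sp−y=3; I=3, D=e−e_prev=3; u=2·3+2·3+2·3=18; next y=-1/10·0+1/4·18=4.5
n=1: y=4.5, sp=5, e=sp−y=0.5; I=3.5, D=e−e_prev=-2.5; u=2·0.5+2·3.5+2·(-2.5)=3; next y=-1/10·4.5+1/4·3=0.3
n=2: y=0.3, sp=5, e=sp−y=4.7; I=8.2, D=e−e_prev=4.2; u=2·4.7+2·8.2+2·4.2=34.2; next y=-1/10·0.3+1/4·34.2=8.52
n=3: y=8.52, sp=5, e=sp−y=-3.52; I=4.68, D=e−e_prev=-8.22; u=2·(-3.52)+2·4.68+2·(-8.22)=-14.12; next y=-1/10·8.52+1/4·(-14.12)=-4.382
n=4: y=-4.382, sp=5, e=sp−y=9.382; I=14.062, D=e−e_prev=12.902; u=2·9.382+2·14.062+2·12.902=72.692; next y=-1/10·(-4.382)+1/4·72.692=18.6112
n=5: y=18.6112, sp=5, e=sp−y=-13.6112; I=0.4508, D=e−e_prev=-22.9932; u=2·(-13.6112)+2·0.4508+2·(-22.9932)=-72.3072; next y=-1/10·18.6112+1/4·(-72.3072)=-19.93792
n=6: y=-19.93792, sp=5, e=sp−y=24.93792; I=25.38872, D=e−e_prev=38.54912; u=2·24.93792+2·25.38872+2·38.54912=177.75152; next y=-1/10·(-19.93792)+1/4·177.75152=46.431672

0 3 18.000 0.000
1 5 3.000 4.500
2 5 34.200 0.300
3 5 -14.120 8.520
4 5 72.692 -4.382
5 5 -72.307 18.611
6 5 177.752 -19.938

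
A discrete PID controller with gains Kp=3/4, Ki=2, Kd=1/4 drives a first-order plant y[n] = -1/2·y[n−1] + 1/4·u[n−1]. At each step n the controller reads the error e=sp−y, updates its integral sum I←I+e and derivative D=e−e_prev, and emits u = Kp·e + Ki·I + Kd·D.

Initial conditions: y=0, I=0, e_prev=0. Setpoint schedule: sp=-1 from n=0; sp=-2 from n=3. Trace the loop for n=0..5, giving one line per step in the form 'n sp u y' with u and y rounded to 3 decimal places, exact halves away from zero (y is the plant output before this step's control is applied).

(exact arithmetic carried between steps; '≈' marks a value shown rounded to 6 d.p. or computed from one; I and e_prev carry over from the previous line; the table rounds u and y to 3 d.p., halves away from zero)
n=0: y=0, sp=-1, e=sp−y=-1; I=-1, D=e−e_prev=-1; u=3/4·(-1)+2·(-1)+1/4·(-1)=-3; next y=-1/2·0+1/4·(-3)=-0.75
n=1: y=-0.75, sp=-1, e=sp−y=-0.25; I=-1.25, D=e−e_prev=0.75; u=3/4·(-0.25)+2·(-1.25)+1/4·0.75=-2.5; next y=-1/2·(-0.75)+1/4·(-2.5)=-0.25
n=2: y=-0.25, sp=-1, e=sp−y=-0.75; I=-2, D=e−e_prev=-0.5; u=3/4·(-0.75)+2·(-2)+1/4·(-0.5)=-4.6875; next y=-1/2·(-0.25)+1/4·(-4.6875)=-1.046875
n=3: y=-1.046875, sp=-2, e=sp−y=-0.953125; I=-2.953125, D=e−e_prev=-0.203125; u=3/4·(-0.953125)+2·(-2.953125)+1/4·(-0.203125)=-6.671875; next y=-1/2·(-1.046875)+1/4·(-6.671875)≈-1.144531
n=4: y≈-1.144531, sp=-2, e=sp−y≈-0.855469; I≈-3.808594, D=e−e_prev≈0.097656; u=3/4·(-0.855469)+2·(-3.808594)+1/4·0.097656≈-8.234375; next y=-1/2·(-1.144531)+1/4·(-8.234375)≈-1.486328
n=5: y≈-1.486328, sp=-2, e=sp−y≈-0.513672; I≈-4.322266, D=e−e_prev≈0.341797; u=3/4·(-0.513672)+2·(-4.322266)+1/4·0.341797≈-8.944336; next y=-1/2·(-1.486328)+1/4·(-8.944336)≈-1.492920

0 -1 -3.000 0.000
1 -1 -2.500 -0.750
2 -1 -4.688 -0.250
3 -2 -6.672 -1.047
4 -2 -8.234 -1.145
5 -2 -8.944 -1.486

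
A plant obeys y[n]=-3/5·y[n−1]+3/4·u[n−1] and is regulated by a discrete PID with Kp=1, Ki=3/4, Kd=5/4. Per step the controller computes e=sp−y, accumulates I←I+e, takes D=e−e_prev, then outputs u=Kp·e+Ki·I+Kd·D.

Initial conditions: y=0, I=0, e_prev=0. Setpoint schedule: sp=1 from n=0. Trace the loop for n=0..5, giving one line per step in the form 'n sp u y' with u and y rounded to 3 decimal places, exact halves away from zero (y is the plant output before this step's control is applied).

0 1 3.000 0.000
1 1 -4.250 2.250
2 1 17.988 -4.538
3 1 -48.596 16.213
4 1 153.096 -46.175
5 1 -455.612 142.527

(exact arithmetic carried between steps; '≈' marks a value shown rounded to 6 d.p. or computed from one; I and e_prev carry over from the previous line; the table rounds u and y to 3 d.p., halves away from zero)
n=0: y=0, sp=1, e=sp−y=1; I=1, D=e−e_prev=1; u=1·1+3/4·1+5/4·1=3; next y=-3/5·0+3/4·3=2.25
n=1: y=2.25, sp=1, e=sp−y=-1.25; I=-0.25, D=e−e_prev=-2.25; u=1·(-1.25)+3/4·(-0.25)+5/4·(-2.25)=-4.25; next y=-3/5·2.25+3/4·(-4.25)=-4.5375
n=2: y=-4.5375, sp=1, e=sp−y=5.5375; I=5.2875, D=e−e_prev=6.7875; u=1·5.5375+3/4·5.2875+5/4·6.7875=17.9875; next y=-3/5·(-4.5375)+3/4·17.9875=16.213125
n=3: y=16.213125, sp=1, e=sp−y=-15.213125; I=-9.925625, D=e−e_prev=-20.750625; u=1·(-15.213125)+3/4·(-9.925625)+5/4·(-20.750625)=-48.595625; next y=-3/5·16.213125+3/4·(-48.595625)≈-46.174594
n=4: y≈-46.174594, sp=1, e=sp−y≈47.174594; I≈37.248969, D=e−e_prev≈62.387719; u=1·47.174594+3/4·37.248969+5/4·62.387719≈153.095969; next y=-3/5·(-46.174594)+3/4·153.095969≈142.526733
n=5: y≈142.526733, sp=1, e=sp−y≈-141.526733; I≈-104.277764, D=e−e_prev≈-188.701327; u=1·(-141.526733)+3/4·(-104.277764)+5/4·(-188.701327)≈-455.611714; next y=-3/5·142.526733+3/4·(-455.611714)≈-427.224825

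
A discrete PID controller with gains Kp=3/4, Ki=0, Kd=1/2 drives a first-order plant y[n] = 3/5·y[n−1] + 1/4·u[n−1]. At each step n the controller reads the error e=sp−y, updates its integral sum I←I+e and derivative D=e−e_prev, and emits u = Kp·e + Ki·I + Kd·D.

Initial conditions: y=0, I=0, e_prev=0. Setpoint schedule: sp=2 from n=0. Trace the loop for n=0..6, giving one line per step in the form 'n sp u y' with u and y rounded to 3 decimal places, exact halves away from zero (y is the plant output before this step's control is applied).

0 2 2.500 0.000
1 2 0.719 0.625
2 2 1.119 0.555
3 2 1.012 0.613
4 2 1.031 0.620
5 2 1.023 0.630
6 2 1.023 0.634

(exact arithmetic carried between steps; '≈' marks a value shown rounded to 6 d.p. or computed from one; I and e_prev carry over from the previous line; the table rounds u and y to 3 d.p., halves away from zero)
n=0: y=0, sp=2, e=sp−y=2; I=2, D=e−e_prev=2; u=3/4·2+0·2+1/2·2=2.5; next y=3/5·0+1/4·2.5=0.625
n=1: y=0.625, sp=2, e=sp−y=1.375; I=3.375, D=e−e_prev=-0.625; u=3/4·1.375+0·3.375+1/2·(-0.625)=0.71875; next y=3/5·0.625+1/4·0.71875≈0.554688
n=2: y≈0.554688, sp=2, e=sp−y≈1.445313; I≈4.820313, D=e−e_prev≈0.070313; u=3/4·1.445313+0·4.820313+1/2·0.070313≈1.119141; next y=3/5·0.554688+1/4·1.119141≈0.612598
n=3: y≈0.612598, sp=2, e=sp−y≈1.387402; I≈6.207715, D=e−e_prev≈-0.057910; u=3/4·1.387402+0·6.207715+1/2·(-0.057910)≈1.011597; next y=3/5·0.612598+1/4·1.011597≈0.620458
n=4: y≈0.620458, sp=2, e=sp−y≈1.379542; I≈7.587257, D=e−e_prev≈-0.007860; u=3/4·1.379542+0·7.587257+1/2·(-0.007860)≈1.030727; next y=3/5·0.620458+1/4·1.030727≈0.629956
n=5: y≈0.629956, sp=2, e=sp−y≈1.370044; I≈8.957301, D=e−e_prev≈-0.009499; u=3/4·1.370044+0·8.957301+1/2·(-0.009499)≈1.022783; next y=3/5·0.629956+1/4·1.022783≈0.633670
n=6: y≈0.633670, sp=2, e=sp−y≈1.366330; I≈10.323631, D=e−e_prev≈-0.003713; u=3/4·1.366330+0·10.323631+1/2·(-0.003713)≈1.022891; next y=3/5·0.633670+1/4·1.022891≈0.635925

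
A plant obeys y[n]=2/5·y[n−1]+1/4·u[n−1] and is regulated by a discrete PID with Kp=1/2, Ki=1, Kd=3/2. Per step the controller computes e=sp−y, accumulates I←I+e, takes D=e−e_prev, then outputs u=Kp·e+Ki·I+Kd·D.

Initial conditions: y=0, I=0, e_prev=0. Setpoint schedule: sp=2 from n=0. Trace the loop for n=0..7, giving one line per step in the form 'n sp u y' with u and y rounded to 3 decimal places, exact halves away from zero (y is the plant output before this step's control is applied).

0 2 6.000 0.000
1 2 0.500 1.500
2 2 5.575 0.725
3 2 2.811 1.684
4 2 5.488 1.376
5 2 4.012 1.923
6 2 5.360 1.772
7 2 4.532 2.049

(exact arithmetic carried between steps; '≈' marks a value shown rounded to 6 d.p. or computed from one; I and e_prev carry over from the previous line; the table rounds u and y to 3 d.p., halves away from zero)
n=0: y=0, sp=2, e=sp−y=2; I=2, D=e−e_prev=2; u=1/2·2+1·2+3/2·2=6; next y=2/5·0+1/4·6=1.5
n=1: y=1.5, sp=2, e=sp−y=0.5; I=2.5, D=e−e_prev=-1.5; u=1/2·0.5+1·2.5+3/2·(-1.5)=0.5; next y=2/5·1.5+1/4·0.5=0.725
n=2: y=0.725, sp=2, e=sp−y=1.275; I=3.775, D=e−e_prev=0.775; u=1/2·1.275+1·3.775+3/2·0.775=5.575; next y=2/5·0.725+1/4·5.575=1.68375
n=3: y=1.68375, sp=2, e=sp−y=0.31625; I=4.09125, D=e−e_prev=-0.95875; u=1/2·0.31625+1·4.09125+3/2·(-0.95875)=2.81125; next y=2/5·1.68375+1/4·2.81125≈1.376313
n=4: y≈1.376313, sp=2, e=sp−y≈0.623688; I≈4.714938, D=e−e_prev≈0.307438; u=1/2·0.623688+1·4.714938+3/2·0.307438≈5.487938; next y=2/5·1.376313+1/4·5.487938≈1.922509
n=5: y≈1.922509, sp=2, e=sp−y≈0.077491; I≈4.792428, D=e−e_prev≈-0.546197; u=1/2·0.077491+1·4.792428+3/2·(-0.546197)≈4.011878; next y=2/5·1.922509+1/4·4.011878≈1.771973
n=6: y≈1.771973, sp=2, e=sp−y≈0.228027; I≈5.020455, D=e−e_prev≈0.150536; u=1/2·0.228027+1·5.020455+3/2·0.150536≈5.360272; next y=2/5·1.771973+1/4·5.360272≈2.048857
n=7: y≈2.048857, sp=2, e=sp−y≈-0.048857; I≈4.971597, D=e−e_prev≈-0.276884; u=1/2·(-0.048857)+1·4.971597+3/2·(-0.276884)≈4.531843; next y=2/5·2.048857+1/4·4.531843≈1.952504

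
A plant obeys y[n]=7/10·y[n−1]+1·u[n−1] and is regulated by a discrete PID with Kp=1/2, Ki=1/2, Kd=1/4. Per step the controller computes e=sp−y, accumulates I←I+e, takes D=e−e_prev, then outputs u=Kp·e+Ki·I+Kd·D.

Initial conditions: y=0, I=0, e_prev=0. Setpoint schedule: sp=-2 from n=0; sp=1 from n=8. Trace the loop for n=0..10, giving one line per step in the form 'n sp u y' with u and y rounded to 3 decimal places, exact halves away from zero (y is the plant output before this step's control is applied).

0 -2 -2.500 0.000
1 -2 0.125 -2.500
2 -2 -1.344 -1.625
3 -2 -0.242 -2.481
4 -2 -0.843 -1.979
5 -2 -0.416 -2.229
6 -2 -0.680 -1.976
7 -2 -0.520 -2.063
8 1 3.116 -1.964
9 1 -0.759 1.741
10 1 1.398 0.460

(exact arithmetic carried between steps; '≈' marks a value shown rounded to 6 d.p. or computed from one; I and e_prev carry over from the previous line; the table rounds u and y to 3 d.p., halves away from zero)
n=0: y=0, sp=-2, e=sp−y=-2; I=-2, D=e−e_prev=-2; u=1/2·(-2)+1/2·(-2)+1/4·(-2)=-2.5; next y=7/10·0+1·(-2.5)=-2.5
n=1: y=-2.5, sp=-2, e=sp−y=0.5; I=-1.5, D=e−e_prev=2.5; u=1/2·0.5+1/2·(-1.5)+1/4·2.5=0.125; next y=7/10·(-2.5)+1·0.125=-1.625
n=2: y=-1.625, sp=-2, e=sp−y=-0.375; I=-1.875, D=e−e_prev=-0.875; u=1/2·(-0.375)+1/2·(-1.875)+1/4·(-0.875)=-1.34375; next y=7/10·(-1.625)+1·(-1.34375)=-2.48125
n=3: y=-2.48125, sp=-2, e=sp−y=0.48125; I=-1.39375, D=e−e_prev=0.85625; u=1/2·0.48125+1/2·(-1.39375)+1/4·0.85625≈-0.242188; next y=7/10·(-2.48125)+1·(-0.242188)≈-1.979063
n=4: y≈-1.979063, sp=-2, e=sp−y≈-0.020938; I≈-1.414688, D=e−e_prev≈-0.502188; u=1/2·(-0.020938)+1/2·(-1.414688)+1/4·(-0.502188)≈-0.843359; next y=7/10·(-1.979063)+1·(-0.843359)≈-2.228703
n=5: y≈-2.228703, sp=-2, e=sp−y≈0.228703; I≈-1.185984, D=e−e_prev≈0.249641; u=1/2·0.228703+1/2·(-1.185984)+1/4·0.249641≈-0.416230; next y=7/10·(-2.228703)+1·(-0.416230)≈-1.976323
n=6: y≈-1.976323, sp=-2, e=sp−y≈-0.023677; I≈-1.209662, D=e−e_prev≈-0.252380; u=1/2·(-0.023677)+1/2·(-1.209662)+1/4·(-0.252380)≈-0.679765; next y=7/10·(-1.976323)+1·(-0.679765)≈-2.063191
n=7: y≈-2.063191, sp=-2, e=sp−y≈0.063191; I≈-1.146471, D=e−e_prev≈0.086868; u=1/2·0.063191+1/2·(-1.146471)+1/4·0.086868≈-0.519923; next y=7/10·(-2.063191)+1·(-0.519923)≈-1.964157
n=8: y≈-1.964157, sp=1, e=sp−y≈2.964157; I≈1.817686, D=e−e_prev≈2.900966; u=1/2·2.964157+1/2·1.817686+1/4·2.900966≈3.116163; next y=7/10·(-1.964157)+1·3.116163≈1.741253
n=9: y≈1.741253, sp=1, e=sp−y≈-0.741253; I≈1.076433, D=e−e_prev≈-3.705410; u=1/2·(-0.741253)+1/2·1.076433+1/4·(-3.705410)≈-0.758763; next y=7/10·1.741253+1·(-0.758763)≈0.460114
n=10: y≈0.460114, sp=1, e=sp−y≈0.539886; I≈1.616318, D=e−e_prev≈1.281139; u=1/2·0.539886+1/2·1.616318+1/4·1.281139≈1.398386; next y=7/10·0.460114+1·1.398386≈1.720467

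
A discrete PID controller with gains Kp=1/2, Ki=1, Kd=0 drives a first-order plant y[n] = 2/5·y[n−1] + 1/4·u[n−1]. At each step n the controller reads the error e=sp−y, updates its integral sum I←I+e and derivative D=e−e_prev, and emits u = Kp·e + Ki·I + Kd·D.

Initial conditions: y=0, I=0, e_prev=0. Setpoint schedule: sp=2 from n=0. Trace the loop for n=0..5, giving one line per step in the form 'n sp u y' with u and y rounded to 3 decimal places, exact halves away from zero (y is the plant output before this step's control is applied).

0 2 3.000 0.000
1 2 3.875 0.750
2 2 4.347 1.269
3 2 4.590 1.594
4 2 4.709 1.785
5 2 4.765 1.891

(exact arithmetic carried between steps; '≈' marks a value shown rounded to 6 d.p. or computed from one; I and e_prev carry over from the previous line; the table rounds u and y to 3 d.p., halves away from zero)
n=0: y=0, sp=2, e=sp−y=2; I=2, D=e−e_prev=2; u=1/2·2+1·2+0·2=3; next y=2/5·0+1/4·3=0.75
n=1: y=0.75, sp=2, e=sp−y=1.25; I=3.25, D=e−e_prev=-0.75; u=1/2·1.25+1·3.25+0·(-0.75)=3.875; next y=2/5·0.75+1/4·3.875=1.26875
n=2: y=1.26875, sp=2, e=sp−y=0.73125; I=3.98125, D=e−e_prev=-0.51875; u=1/2·0.73125+1·3.98125+0·(-0.51875)=4.346875; next y=2/5·1.26875+1/4·4.346875≈1.594219
n=3: y≈1.594219, sp=2, e=sp−y≈0.405781; I≈4.387031, D=e−e_prev≈-0.325469; u=1/2·0.405781+1·4.387031+0·(-0.325469)≈4.589922; next y=2/5·1.594219+1/4·4.589922≈1.785168
n=4: y≈1.785168, sp=2, e=sp−y≈0.214832; I≈4.601863, D=e−e_prev≈-0.190949; u=1/2·0.214832+1·4.601863+0·(-0.190949)≈4.709279; next y=2/5·1.785168+1/4·4.709279≈1.891387
n=5: y≈1.891387, sp=2, e=sp−y≈0.108613; I≈4.710476, D=e−e_prev≈-0.106219; u=1/2·0.108613+1·4.710476+0·(-0.106219)≈4.764783; next y=2/5·1.891387+1/4·4.764783≈1.947750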